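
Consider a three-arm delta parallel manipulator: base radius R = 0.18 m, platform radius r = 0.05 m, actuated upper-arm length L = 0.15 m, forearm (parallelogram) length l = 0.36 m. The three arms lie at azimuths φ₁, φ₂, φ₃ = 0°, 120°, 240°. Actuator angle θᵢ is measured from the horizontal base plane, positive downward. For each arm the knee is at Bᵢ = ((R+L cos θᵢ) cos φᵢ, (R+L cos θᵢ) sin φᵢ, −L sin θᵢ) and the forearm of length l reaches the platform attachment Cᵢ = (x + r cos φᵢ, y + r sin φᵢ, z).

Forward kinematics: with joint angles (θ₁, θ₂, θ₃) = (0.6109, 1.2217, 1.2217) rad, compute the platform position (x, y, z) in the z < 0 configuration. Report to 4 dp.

(0.0923, 0.0000, -0.4083)

centre 1 = (0.2529·cos0.0°, 0.2529·sin0.0°, -0.0860) = (0.2529, 0.0000, -0.0860)
centre 2 = (0.1813·cos120.0°, 0.1813·sin120.0°, -0.1410) = (-0.0907, 0.1570, -0.1410)
arm 3 at φ=240.0°: (R−r)+L cos θ3 = 0.1813;  centre 3 = (-0.0907, -0.1570, -0.1410)
|centre ₂|²−|centre ₁|² = -0.0186;  |centre ₃|²−|centre ₁|² = -0.0186
linear system: -0.6870x+0.3140y = -0.0186−-0.1098z; -0.6870x+-0.3140y = -0.0186−-0.1098z
Cramer: x(z) = 0.0271-0.1598z;  y(z) = 0.0000+0.0000z
quadratic in z: (1.0256)z²+(0.2443)z+(-0.0712)=0, √Δ=0.5931 → z ∈ {-0.4083, 0.1701}; z = -0.4083 (taking z<0)
x = 0.0923, y = 0.0000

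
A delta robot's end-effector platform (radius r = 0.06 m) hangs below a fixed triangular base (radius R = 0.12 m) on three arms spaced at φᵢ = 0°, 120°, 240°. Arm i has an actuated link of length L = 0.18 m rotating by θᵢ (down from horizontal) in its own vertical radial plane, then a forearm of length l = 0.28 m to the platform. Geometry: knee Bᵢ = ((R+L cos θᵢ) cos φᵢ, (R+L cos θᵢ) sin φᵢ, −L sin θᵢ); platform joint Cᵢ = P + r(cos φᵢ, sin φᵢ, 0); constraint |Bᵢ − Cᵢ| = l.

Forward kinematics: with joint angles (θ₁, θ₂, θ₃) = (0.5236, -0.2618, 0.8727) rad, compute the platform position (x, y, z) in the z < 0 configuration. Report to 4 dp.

O1 = (0.2159·cos0.0°, 0.2159·sin0.0°, -0.0900) = (0.2159, 0.0000, -0.0900)
arm 2 at φ=120.0°: e+L cos θ2 = 0.2339;  O2 = (-0.1169, 0.2025, 0.0466)
arm 3 at φ=240.0°: e+L cos θ3 = 0.1757;  O3 = (-0.0878, -0.1522, -0.1379)
|O₂|²−|O₁|² = 0.0022;  |O₃|²−|O₁|² = -0.0048
plane₁₂: -0.6656x+0.4051y+0.2732z = 0.0022
Cramer: x(z) = 0.0029+0.0988z;  y(z) = 0.0101-0.5120z
sphere 1 gives Az²+Bz+C=0 with A=1.2719, B=0.1276, C=-0.0248;  B²−4AC=0.1426;  roots -0.1986, 0.0983;  negative root z = -0.1986
x = -0.0167, y = 0.1118

(-0.0167, 0.1118, -0.1986)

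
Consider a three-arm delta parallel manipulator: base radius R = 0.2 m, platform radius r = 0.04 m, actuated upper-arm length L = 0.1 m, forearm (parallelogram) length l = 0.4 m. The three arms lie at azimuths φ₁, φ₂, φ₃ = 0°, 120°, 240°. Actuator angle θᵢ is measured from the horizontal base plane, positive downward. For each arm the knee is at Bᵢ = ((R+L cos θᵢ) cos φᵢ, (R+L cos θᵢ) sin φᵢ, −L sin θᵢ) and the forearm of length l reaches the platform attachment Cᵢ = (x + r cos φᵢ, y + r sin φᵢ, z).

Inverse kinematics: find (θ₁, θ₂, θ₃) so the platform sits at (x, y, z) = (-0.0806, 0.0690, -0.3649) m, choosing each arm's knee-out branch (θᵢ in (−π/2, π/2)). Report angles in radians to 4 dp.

θ₁ = 1.1344, θ₂ = -0.0003, θ₃ = 0.7855

rotate P by −φ1: (-0.0806, 0.0690, -0.3649)
  A cos θ + B sin θ = C:  0.2406·cos θ + -0.3649·sin θ = -0.2290
  √(A²+B²)=0.4371;  θ1 = -0.9879+2.1223 ≈ 1.1344
φ2=120.0° → target in arm frame (0.1001, 0.0353)
  A=0.0599, B=-0.3649, C=(l²−L²−A²−y'²−z²)/(2L)=0.0600
  γ=atan2(-0.3649,0.0599)=-1.4080;  ψ=arccos(0.1624)=1.4077;  θ2=γ+ψ≈-0.0003
rotate P by −φ3: (-0.0195, -0.1043, -0.3649)
  A=0.1795, B=-0.3649, C=(l²−L²−A²−y'²−z²)/(2L)=-0.1312
  √(A²+B²)=0.4066;  θ3 = -1.1137+1.8993 ≈ 0.7855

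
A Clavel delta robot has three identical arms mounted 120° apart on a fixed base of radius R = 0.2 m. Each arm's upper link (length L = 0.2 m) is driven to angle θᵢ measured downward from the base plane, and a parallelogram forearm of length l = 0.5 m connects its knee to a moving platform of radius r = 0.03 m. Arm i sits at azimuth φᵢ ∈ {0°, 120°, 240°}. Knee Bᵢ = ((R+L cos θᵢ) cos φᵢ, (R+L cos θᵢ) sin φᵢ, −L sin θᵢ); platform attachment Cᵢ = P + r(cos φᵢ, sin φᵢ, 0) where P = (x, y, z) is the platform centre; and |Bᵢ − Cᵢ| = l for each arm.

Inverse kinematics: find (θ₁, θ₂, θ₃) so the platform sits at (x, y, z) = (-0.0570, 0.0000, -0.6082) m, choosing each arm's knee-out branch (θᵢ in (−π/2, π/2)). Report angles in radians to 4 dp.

arm 1 (φ=0.0°): x'=-0.0570, y'=0.0000
  A cos θ + B sin θ = C:  0.2270·cos θ + -0.6082·sin θ = -0.5286
  θ1 = atan2(B,A) + arccos(C/0.6492) = 1.3086
rotate P by −φ2: (0.0285, 0.0494, -0.6082)
  A cos θ + B sin θ = C:  0.1415·cos θ + -0.6082·sin θ = -0.4559
  θ2 = atan2(B,A) + arccos(C/0.6244) = 1.0471
φ3=240.0° → target in arm frame (0.0285, -0.0494)
  A=0.1415, B=-0.6082, C=(l²−L²−A²−y'²−z²)/(2L)=-0.4559
  θ3 = atan2(B,A) + arccos(C/0.6244) = 1.0471

θ₁ = 1.3086, θ₂ = 1.0471, θ₃ = 1.0471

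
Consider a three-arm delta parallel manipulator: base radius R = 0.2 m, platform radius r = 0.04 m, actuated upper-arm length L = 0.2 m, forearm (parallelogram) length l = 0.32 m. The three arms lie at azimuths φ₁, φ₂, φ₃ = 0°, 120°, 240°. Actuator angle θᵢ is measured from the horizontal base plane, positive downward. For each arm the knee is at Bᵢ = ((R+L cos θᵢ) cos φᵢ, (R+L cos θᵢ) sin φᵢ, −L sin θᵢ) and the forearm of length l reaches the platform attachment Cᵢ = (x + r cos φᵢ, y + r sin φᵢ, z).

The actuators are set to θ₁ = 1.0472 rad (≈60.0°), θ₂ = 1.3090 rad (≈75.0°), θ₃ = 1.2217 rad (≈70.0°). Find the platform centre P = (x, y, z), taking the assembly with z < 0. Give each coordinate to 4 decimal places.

S1 = (0.2600·cos0.0°, 0.2600·sin0.0°, -0.1732) = (0.2600, 0.0000, -0.1732)
S2 = (0.2118·cos120.0°, 0.2118·sin120.0°, -0.1932) = (-0.1059, 0.1834, -0.1932)
arm 3 at φ=240.0°: (R−r)+L cos θ3 = 0.2284;  S3 = (-0.1142, -0.1978, -0.1879)
|S₂|²−|S₁|² = -0.0154;  |S₃|²−|S₁|² = -0.0101
linear system: -0.7318x+0.3668y = -0.0154−-0.0400z; -0.7484x+-0.3956y = -0.0101−-0.0295z
Cramer: x(z) = 0.0174-0.0472z;  y(z) = -0.0074+0.0148z
quadratic in z: (1.0024)z²+(0.3691)z+(-0.0135)=0, √Δ=0.4363 → z ∈ {-0.4017, 0.0335}; z = -0.4017 (taking z<0)
x = 0.0364, y = -0.0133

(0.0364, -0.0133, -0.4017)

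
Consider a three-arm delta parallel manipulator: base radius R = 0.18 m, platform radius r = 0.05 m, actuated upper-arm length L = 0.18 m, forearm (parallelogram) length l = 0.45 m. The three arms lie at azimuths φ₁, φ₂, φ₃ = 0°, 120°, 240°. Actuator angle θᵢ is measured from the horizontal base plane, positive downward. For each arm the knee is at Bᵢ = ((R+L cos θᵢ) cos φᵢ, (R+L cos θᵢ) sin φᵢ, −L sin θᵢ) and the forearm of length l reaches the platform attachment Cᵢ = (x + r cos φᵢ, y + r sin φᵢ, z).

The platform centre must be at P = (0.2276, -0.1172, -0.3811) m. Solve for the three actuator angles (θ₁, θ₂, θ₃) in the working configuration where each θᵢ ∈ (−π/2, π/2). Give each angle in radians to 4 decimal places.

θ₁ = -0.2620, θ₂ = 1.3964, θ₃ = 0.7853

rotate P by −φ1: (0.2276, -0.1172, -0.3811)
  A=-0.0976, B=-0.3811, C=(l²−L²−A²−y'²−z²)/(2L)=0.0044
  γ=atan2(-0.3811,-0.0976)=-1.8215;  ψ=arccos(0.0113)=1.5595;  θ1=γ+ψ≈-0.2620
φ2=120.0° → target in arm frame (-0.2153, -0.1385)
  A=0.3453, B=-0.3811, C=(l²−L²−A²−y'²−z²)/(2L)=-0.3154
  √(A²+B²)=0.5143;  θ2 = -0.8346+2.2311 ≈ 1.3964
φ3=240.0° → target in arm frame (-0.0123, 0.2557)
  A cos θ + B sin θ = C:  0.1423·cos θ + -0.3811·sin θ = -0.1688
  γ=atan2(-0.3811,0.1423)=-1.2134;  ψ=arccos(-0.4150)=1.9987;  θ3=γ+ψ≈0.7853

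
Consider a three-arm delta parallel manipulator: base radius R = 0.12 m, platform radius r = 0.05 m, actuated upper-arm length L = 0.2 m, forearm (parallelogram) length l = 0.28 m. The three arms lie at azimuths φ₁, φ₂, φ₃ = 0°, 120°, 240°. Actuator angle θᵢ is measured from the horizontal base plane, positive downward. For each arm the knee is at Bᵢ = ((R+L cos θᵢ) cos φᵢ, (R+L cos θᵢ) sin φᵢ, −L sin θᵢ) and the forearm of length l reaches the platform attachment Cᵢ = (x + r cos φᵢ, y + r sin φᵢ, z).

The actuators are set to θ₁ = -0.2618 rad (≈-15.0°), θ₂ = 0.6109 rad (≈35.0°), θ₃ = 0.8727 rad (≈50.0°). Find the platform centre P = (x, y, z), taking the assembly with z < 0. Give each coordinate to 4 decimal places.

(0.0953, 0.0286, -0.1705)

O1 = (0.2632·cos0.0°, 0.2632·sin0.0°, 0.0518) = (0.2632, 0.0000, 0.0518)
arm 2 at φ=120.0°: ρ2 = 0.2338;  O2 = (-0.1169, 0.2025, -0.1147)
O3 = (0.1986·cos240.0°, 0.1986·sin240.0°, -0.1532) = (-0.0993, -0.1720, -0.1532)
|O₂|²−|O₁|² = -0.0041;  |O₃|²−|O₁|² = -0.0090
plane₁₂: -0.7602x+0.4050y+-0.3330z = -0.0041
Cramer: x(z) = 0.0091-0.5055z;  y(z) = 0.0070-0.1266z
quadratic in z: (1.2715)z²+(0.1515)z+(-0.0111)=0, √Δ=0.2821 → z ∈ {-0.1705, 0.0514}; z = -0.1705 (taking z<0)
x = 0.0953, y = 0.0286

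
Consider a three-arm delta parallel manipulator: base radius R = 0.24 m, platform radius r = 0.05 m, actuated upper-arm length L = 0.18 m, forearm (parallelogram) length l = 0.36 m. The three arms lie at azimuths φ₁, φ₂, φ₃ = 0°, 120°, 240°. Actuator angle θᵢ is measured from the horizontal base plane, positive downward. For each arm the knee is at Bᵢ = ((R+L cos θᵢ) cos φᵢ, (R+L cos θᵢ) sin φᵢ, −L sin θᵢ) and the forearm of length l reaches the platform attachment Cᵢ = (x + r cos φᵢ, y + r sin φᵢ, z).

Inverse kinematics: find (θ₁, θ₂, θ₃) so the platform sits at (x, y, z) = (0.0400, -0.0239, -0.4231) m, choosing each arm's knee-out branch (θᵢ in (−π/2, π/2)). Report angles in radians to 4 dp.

φ1=0.0° → target in arm frame (0.0400, -0.0239)
  A cos θ + B sin θ = C:  0.1500·cos θ + -0.4231·sin θ = -0.2913
  √(A²+B²)=0.4489;  θ1 = -1.2301+2.2771 ≈ 1.0470
φ2=120.0° → target in arm frame (-0.0407, -0.0227)
  A cos θ + B sin θ = C:  0.2307·cos θ + -0.4231·sin θ = -0.3765
  γ=atan2(-0.4231,0.2307)=-1.0716;  ψ=arccos(-0.7813)=2.4676;  θ2=γ+ψ≈1.3960
rotate P by −φ3: (0.0007, 0.0466, -0.4231)
  A=0.1893, B=-0.4231, C=(l²−L²−A²−y'²−z²)/(2L)=-0.3328
  √(A²+B²)=0.4635;  θ3 = -1.1501+2.3718 ≈ 1.2217

θ₁ = 1.0470, θ₂ = 1.3960, θ₃ = 1.2217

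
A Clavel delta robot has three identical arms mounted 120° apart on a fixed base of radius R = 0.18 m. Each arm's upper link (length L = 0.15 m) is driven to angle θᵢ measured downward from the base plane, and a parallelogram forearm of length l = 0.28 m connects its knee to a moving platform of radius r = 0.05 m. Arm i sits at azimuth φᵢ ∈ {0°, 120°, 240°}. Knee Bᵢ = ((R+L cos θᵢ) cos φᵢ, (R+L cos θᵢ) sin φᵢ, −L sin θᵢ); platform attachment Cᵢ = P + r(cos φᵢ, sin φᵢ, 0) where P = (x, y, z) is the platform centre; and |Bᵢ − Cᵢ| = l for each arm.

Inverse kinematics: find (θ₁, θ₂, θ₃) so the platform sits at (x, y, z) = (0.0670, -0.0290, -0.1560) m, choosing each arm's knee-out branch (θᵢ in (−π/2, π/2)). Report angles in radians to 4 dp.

θ₁ = -0.1749, θ₂ = 0.9603, θ₃ = 0.6110

φ1=0.0° → target in arm frame (0.0670, -0.0290)
  e−x'=0.0630;  (l²−L²−(e−x')²−y'²−z²)/2L = 0.0892
  √(A²+B²)=0.1682;  θ1 = -1.1870+1.0121 ≈ -0.1749
rotate P by −φ2: (-0.0586, -0.0435, -0.1560)
  e−x'=0.1886;  (l²−L²−(e−x')²−y'²−z²)/2L = -0.0197
  √(A²+B²)=0.2448;  θ2 = -0.6910+1.6513 ≈ 0.9603
φ3=240.0° → target in arm frame (-0.0084, 0.0725)
  A=0.1384, B=-0.1560, C=(l²−L²−A²−y'²−z²)/(2L)=0.0238
  θ3 = atan2(B,A) + arccos(C/0.2085) = 0.6110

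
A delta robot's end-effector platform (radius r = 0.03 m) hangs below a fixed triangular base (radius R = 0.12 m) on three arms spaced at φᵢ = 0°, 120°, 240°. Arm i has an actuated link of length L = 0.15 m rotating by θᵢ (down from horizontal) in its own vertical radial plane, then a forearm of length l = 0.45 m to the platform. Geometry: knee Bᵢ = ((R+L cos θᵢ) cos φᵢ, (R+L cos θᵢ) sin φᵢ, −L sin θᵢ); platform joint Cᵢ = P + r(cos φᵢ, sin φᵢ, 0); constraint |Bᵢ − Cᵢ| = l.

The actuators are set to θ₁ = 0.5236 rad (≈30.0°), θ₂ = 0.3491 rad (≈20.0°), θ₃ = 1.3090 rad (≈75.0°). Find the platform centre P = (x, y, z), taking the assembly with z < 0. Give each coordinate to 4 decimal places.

(0.0715, 0.1794, -0.4601)

S1 = (0.2199·cos0.0°, 0.2199·sin0.0°, -0.0750) = (0.2199, 0.0000, -0.0750)
φ2=120.0°: virtual centre (-0.1155, 0.2000, -0.0513), radius l
φ3=240.0°: virtual centre (-0.0644, -0.1116, -0.1449), radius l
eliminate P² terms by subtracting sphere 1 from 2 and 3
[-0.6708 0.4000 0.0474]·P = 0.0020;  [-0.5686 -0.2231 -0.1398]·P = -0.0164
det = 0.3771;  x = 0.0162+-0.1202z,  y = 0.0322+-0.3201z
quadratic in z: (1.1169)z²+(0.1784)z+(-0.1544)=0, √Δ=0.8494 → z ∈ {-0.4601, 0.3004}; z = -0.4601 (taking z<0)
x = 0.0715, y = 0.1794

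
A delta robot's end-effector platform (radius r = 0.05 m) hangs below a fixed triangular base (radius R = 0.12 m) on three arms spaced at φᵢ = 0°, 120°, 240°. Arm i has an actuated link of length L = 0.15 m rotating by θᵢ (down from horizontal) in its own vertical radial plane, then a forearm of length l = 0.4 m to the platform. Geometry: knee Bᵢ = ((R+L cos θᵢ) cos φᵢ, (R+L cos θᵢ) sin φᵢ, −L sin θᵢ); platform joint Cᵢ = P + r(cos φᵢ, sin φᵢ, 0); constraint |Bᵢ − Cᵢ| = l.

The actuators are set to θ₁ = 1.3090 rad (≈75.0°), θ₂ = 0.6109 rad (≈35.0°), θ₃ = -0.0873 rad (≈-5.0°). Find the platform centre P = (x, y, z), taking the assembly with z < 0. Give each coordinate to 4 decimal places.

φ1=0.0°: virtual centre (0.1088, 0.0000, -0.1449), radius l
arm 2 at φ=120.0°: ρ2 = 0.1929;  S2 = (-0.0964, 0.1670, -0.0860)
S3 = (0.2194·cos240.0°, 0.2194·sin240.0°, 0.0131) = (-0.1097, -0.1900, 0.0131)
subtract pairs → two planes through P
plane₁₂: -0.4105x+0.3341y+0.1177z = 0.0118
det = 0.3020;  x = -0.0319+0.4975z,  y = -0.0040+0.2591z
sphere 1 gives Az²+Bz+C=0 with A=1.3147, B=0.1476, C=-0.1192;  B²−4AC=0.6485;  roots -0.3624, 0.2501;  negative root z = -0.3624
x = -0.2123, y = -0.0979

(-0.2123, -0.0979, -0.3624)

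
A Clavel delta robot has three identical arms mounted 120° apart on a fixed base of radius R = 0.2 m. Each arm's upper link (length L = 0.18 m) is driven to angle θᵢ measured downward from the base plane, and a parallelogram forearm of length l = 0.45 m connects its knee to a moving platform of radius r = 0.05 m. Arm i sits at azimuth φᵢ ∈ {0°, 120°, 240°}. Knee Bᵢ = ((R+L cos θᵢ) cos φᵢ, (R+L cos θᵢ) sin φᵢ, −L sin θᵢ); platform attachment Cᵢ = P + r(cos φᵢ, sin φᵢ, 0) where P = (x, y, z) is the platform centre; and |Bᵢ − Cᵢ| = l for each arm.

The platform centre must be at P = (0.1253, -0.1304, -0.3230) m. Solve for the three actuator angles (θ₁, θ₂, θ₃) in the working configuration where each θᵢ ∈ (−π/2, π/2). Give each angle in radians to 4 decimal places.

θ₁ = -0.3494, θ₂ = 1.0473, θ₃ = 0.0871

φ1=0.0° → target in arm frame (0.1253, -0.1304)
  e−x'=0.0247;  (l²−L²−(e−x')²−y'²−z²)/2L = 0.1338
  γ=atan2(-0.3230,0.0247)=-1.4945;  ψ=arccos(0.4129)=1.1451;  θ1=γ+ψ≈-0.3494
φ2=120.0° → target in arm frame (-0.1756, -0.0433)
  A cos θ + B sin θ = C:  0.3256·cos θ + -0.3230·sin θ = -0.1170
  √(A²+B²)=0.4586;  θ2 = -0.7814+1.8287 ≈ 1.0473
rotate P by −φ3: (0.0503, 0.1737, -0.3230)
  A=0.0997, B=-0.3230, C=(l²−L²−A²−y'²−z²)/(2L)=0.0713
  √(A²+B²)=0.3380;  θ3 = -1.2713+1.3584 ≈ 0.0871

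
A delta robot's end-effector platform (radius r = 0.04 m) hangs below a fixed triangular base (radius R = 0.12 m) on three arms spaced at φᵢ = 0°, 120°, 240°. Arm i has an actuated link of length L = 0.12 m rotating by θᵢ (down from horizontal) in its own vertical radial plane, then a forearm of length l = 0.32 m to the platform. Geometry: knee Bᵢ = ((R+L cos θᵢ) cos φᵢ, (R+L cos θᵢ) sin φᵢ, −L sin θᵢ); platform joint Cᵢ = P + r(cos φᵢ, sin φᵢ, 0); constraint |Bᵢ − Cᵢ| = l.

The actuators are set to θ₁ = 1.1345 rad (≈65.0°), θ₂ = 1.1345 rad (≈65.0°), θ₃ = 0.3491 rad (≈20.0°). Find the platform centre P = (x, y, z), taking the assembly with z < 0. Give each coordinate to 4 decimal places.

φ1=0.0°: virtual centre (0.1307, 0.0000, -0.1088), radius l
φ2=120.0°: virtual centre (-0.0654, 0.1132, -0.1088), radius l
centre 3 = (0.1928·cos240.0°, 0.1928·sin240.0°, -0.0410) = (-0.0964, -0.1669, -0.0410)
|centre ₂|²−|centre ₁|² = 0.0000;  |centre ₃|²−|centre ₁|² = 0.0099
linear system: -0.3921x+0.2264y = 0.0000−0.0000z; -0.4542x+-0.3339y = 0.0099−0.1354z
det = 0.2337;  x = -0.0096+0.1312z,  y = -0.0167+0.2272z
into |P−centre ₁|² = l²: 1.0688z² + 0.1731z + -0.0706 = 0;  Δ = 0.3318;  z = -0.3505 or 0.1885 → z<0 root = -0.3505
x = -0.0556, y = -0.0963

(-0.0556, -0.0963, -0.3505)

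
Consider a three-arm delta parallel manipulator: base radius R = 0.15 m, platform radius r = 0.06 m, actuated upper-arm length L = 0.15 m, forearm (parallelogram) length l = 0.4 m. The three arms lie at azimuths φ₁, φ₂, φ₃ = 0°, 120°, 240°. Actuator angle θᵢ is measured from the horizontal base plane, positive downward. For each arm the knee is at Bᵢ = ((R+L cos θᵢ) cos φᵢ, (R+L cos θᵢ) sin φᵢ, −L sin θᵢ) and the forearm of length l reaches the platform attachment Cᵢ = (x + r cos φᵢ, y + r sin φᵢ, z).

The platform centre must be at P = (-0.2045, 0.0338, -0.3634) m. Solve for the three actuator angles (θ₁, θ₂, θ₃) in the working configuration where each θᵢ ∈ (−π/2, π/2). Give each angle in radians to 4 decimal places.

rotate P by −φ1: (-0.2045, 0.0338, -0.3634)
  A cos θ + B sin θ = C:  0.2945·cos θ + -0.3634·sin θ = -0.2748
  θ1 = atan2(B,A) + arccos(C/0.4677) = 1.3089
rotate P by −φ2: (0.1315, 0.1602, -0.3634)
  A=-0.0415, B=-0.3634, C=(l²−L²−A²−y'²−z²)/(2L)=-0.0732
  γ=atan2(-0.3634,-0.0415)=-1.6846;  ψ=arccos(-0.2000)=1.7722;  θ2=γ+ψ≈0.0876
arm 3 (φ=240.0°): x'=0.0730, y'=-0.1940
  e−x'=0.0170;  (l²−L²−(e−x')²−y'²−z²)/2L = -0.1083
  γ=atan2(-0.3634,0.0170)=-1.5240;  ψ=arccos(-0.2977)=1.8730;  θ3=γ+ψ≈0.3490

θ₁ = 1.3089, θ₂ = 0.0876, θ₃ = 0.3490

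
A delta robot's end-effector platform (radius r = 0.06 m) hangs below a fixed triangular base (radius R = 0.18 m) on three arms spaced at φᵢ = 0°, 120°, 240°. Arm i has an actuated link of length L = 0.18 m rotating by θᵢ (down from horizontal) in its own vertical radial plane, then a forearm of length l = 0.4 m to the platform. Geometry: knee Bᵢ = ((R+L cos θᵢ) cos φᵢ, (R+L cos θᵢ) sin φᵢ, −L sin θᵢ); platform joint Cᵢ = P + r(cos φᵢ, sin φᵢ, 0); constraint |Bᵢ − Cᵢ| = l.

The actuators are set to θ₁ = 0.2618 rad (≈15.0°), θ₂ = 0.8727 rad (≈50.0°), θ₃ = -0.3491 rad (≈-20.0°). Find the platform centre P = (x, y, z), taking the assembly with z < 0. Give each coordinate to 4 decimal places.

(0.0109, -0.1424, -0.2908)

arm 1 at φ=0.0°: e+L cos θ1 = 0.2939;  centre 1 = (0.2939, 0.0000, -0.0466)
centre 2 = (0.2357·cos120.0°, 0.2357·sin120.0°, -0.1379) = (-0.1178, 0.2041, -0.1379)
φ3=240.0°: virtual centre (-0.1446, -0.2504, 0.0616), radius l
subtract pairs → two planes through P
[-0.8234 0.4082 -0.1826]·P = -0.0140;  [-0.8769 -0.5008 0.2163]·P = -0.0011
det = 0.7704;  x = 0.0097+-0.0041z,  y = -0.0147+0.4391z
quadratic in z: (1.1928)z²+(0.0826)z+(-0.0769)=0, √Δ=0.6111 → z ∈ {-0.2908, 0.2216}; z = -0.2908 (taking z<0)
x = 0.0109, y = -0.1424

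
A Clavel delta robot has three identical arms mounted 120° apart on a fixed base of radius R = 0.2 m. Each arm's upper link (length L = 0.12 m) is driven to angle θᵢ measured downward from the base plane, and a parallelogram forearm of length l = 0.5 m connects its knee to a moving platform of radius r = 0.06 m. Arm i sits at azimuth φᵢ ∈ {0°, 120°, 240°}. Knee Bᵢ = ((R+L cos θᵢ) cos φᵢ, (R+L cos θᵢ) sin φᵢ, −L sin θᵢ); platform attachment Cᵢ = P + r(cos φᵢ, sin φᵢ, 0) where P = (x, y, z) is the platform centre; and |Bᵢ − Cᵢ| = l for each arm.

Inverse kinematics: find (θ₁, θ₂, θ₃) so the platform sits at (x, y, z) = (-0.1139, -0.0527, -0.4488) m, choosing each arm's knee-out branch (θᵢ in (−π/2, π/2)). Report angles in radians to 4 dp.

θ₁ = 0.7853, θ₂ = 0.2614, θ₃ = -0.1746

φ1=0.0° → target in arm frame (-0.1139, -0.0527)
  A=0.2539, B=-0.4488, C=(l²−L²−A²−y'²−z²)/(2L)=-0.1378
  θ1 = atan2(B,A) + arccos(C/0.5156) = 0.7853
φ2=120.0° → target in arm frame (0.0113, 0.1250)
  A=0.1287, B=-0.4488, C=(l²−L²−A²−y'²−z²)/(2L)=0.0083
  √(A²+B²)=0.4669;  θ2 = -1.2915+1.5530 ≈ 0.2614
φ3=240.0° → target in arm frame (0.1026, -0.0723)
  A cos θ + B sin θ = C:  0.0374·cos θ + -0.4488·sin θ = 0.1148
  θ3 = atan2(B,A) + arccos(C/0.4504) = -0.1746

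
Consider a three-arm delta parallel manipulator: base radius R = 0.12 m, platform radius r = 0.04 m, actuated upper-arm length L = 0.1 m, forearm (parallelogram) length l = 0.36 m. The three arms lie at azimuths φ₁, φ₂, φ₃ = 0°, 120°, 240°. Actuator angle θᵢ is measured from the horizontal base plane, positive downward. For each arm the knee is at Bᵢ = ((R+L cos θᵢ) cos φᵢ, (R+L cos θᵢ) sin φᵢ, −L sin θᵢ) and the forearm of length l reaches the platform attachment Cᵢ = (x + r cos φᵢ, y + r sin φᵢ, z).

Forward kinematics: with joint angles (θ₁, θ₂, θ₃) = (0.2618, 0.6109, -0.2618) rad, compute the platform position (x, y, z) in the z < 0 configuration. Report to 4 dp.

(-0.0079, -0.0947, -0.3202)

φ1=0.0°: virtual centre (0.1766, 0.0000, -0.0259), radius l
φ2=120.0°: virtual centre (-0.0810, 0.1402, -0.0574), radius l
φ3=240.0°: virtual centre (-0.0883, -0.1529, 0.0259), radius l
subtract pairs → two planes through P
[-0.5151 0.2804 -0.0630]·P = -0.0023;  [-0.5298 -0.3059 0.1035]·P = 0.0000
det = 0.3061;  x = 0.0023+0.0319z,  y = -0.0041+0.2832z
quadratic in z: (1.0812)z²+(0.0383)z+(-0.0986)=0, √Δ=0.6540 → z ∈ {-0.3202, 0.2847}; z = -0.3202 (taking z<0)
x = -0.0079, y = -0.0947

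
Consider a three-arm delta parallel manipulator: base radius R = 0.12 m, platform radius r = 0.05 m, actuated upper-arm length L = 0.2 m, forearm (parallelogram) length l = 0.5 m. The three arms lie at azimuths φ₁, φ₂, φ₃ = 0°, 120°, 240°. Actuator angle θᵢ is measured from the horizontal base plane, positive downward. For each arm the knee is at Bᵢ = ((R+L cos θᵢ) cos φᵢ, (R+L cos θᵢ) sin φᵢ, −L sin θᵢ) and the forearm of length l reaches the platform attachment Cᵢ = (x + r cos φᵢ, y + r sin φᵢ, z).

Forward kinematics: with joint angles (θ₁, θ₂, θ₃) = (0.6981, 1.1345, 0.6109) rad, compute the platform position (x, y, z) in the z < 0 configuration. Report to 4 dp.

(0.0563, -0.1378, -0.5793)

φ1=0.0°: virtual centre (0.2232, 0.0000, -0.1286), radius l
arm 2 at φ=120.0°: (R−r)+L cos θ2 = 0.1545;  centre 2 = (-0.0773, 0.1338, -0.1813)
φ3=240.0°: virtual centre (-0.1169, -0.2025, -0.1147), radius l
eliminate P² terms by subtracting sphere 1 from 2 and 3
[-0.6009 0.2676 -0.1054]·P = -0.0096;  [-0.6803 -0.4050 0.0277]·P = 0.0015
det = 0.4254;  x = 0.0082+-0.0830z,  y = -0.0175+0.2076z
quadratic in z: (1.0500)z²+(0.2855)z+(-0.1869)=0, √Δ=0.9310 → z ∈ {-0.5793, 0.3074}; z = -0.5793 (taking z<0)
x = 0.0563, y = -0.1378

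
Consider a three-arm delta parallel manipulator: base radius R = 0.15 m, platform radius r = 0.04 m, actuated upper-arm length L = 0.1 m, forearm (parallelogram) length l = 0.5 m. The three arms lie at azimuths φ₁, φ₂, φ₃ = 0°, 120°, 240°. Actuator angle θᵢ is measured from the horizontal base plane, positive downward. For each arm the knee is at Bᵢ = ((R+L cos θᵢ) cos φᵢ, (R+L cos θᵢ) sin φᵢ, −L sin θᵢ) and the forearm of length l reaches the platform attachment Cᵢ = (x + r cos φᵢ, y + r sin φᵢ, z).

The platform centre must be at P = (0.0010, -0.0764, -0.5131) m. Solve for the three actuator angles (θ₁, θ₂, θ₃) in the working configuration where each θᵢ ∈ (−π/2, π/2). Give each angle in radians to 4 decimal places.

θ₁ = 0.6107, θ₂ = 0.8724, θ₃ = 0.3490

rotate P by −φ1: (0.0010, -0.0764, -0.5131)
  A=0.1090, B=-0.5131, C=(l²−L²−A²−y'²−z²)/(2L)=-0.2049
  θ1 = atan2(B,A) + arccos(C/0.5245) = 0.6107
φ2=120.0° → target in arm frame (-0.0667, 0.0373)
  A=0.1767, B=-0.5131, C=(l²−L²−A²−y'²−z²)/(2L)=-0.2794
  γ=atan2(-0.5131,0.1767)=-1.2392;  ψ=arccos(-0.5148)=2.1116;  θ2=γ+ψ≈0.8724
φ3=240.0° → target in arm frame (0.0657, 0.0391)
  A=0.0443, B=-0.5131, C=(l²−L²−A²−y'²−z²)/(2L)=-0.1338
  √(A²+B²)=0.5150;  θ3 = -1.4846+1.8336 ≈ 0.3490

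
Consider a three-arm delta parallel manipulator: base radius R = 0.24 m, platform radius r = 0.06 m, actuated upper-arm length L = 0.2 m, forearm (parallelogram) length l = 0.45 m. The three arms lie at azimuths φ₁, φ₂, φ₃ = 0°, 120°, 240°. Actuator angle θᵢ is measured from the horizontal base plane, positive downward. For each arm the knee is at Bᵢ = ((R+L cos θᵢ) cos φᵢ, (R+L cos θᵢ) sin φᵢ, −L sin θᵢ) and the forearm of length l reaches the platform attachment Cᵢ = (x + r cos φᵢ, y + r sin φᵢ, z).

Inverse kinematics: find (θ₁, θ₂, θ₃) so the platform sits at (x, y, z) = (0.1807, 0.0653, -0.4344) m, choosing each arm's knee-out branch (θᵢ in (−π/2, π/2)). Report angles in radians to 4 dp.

θ₁ = 0.1746, θ₂ = 1.0470, θ₃ = 1.3962

rotate P by −φ1: (0.1807, 0.0653, -0.4344)
  A=-0.0007, B=-0.4344, C=(l²−L²−A²−y'²−z²)/(2L)=-0.0762
  γ=atan2(-0.4344,-0.0007)=-1.5724;  ψ=arccos(-0.1753)=1.7471;  θ1=γ+ψ≈0.1746
rotate P by −φ2: (-0.0338, -0.1891, -0.4344)
  A cos θ + B sin θ = C:  0.2138·cos θ + -0.4344·sin θ = -0.2692
  γ=atan2(-0.4344,0.2138)=-1.1134;  ψ=arccos(-0.5561)=2.1604;  θ2=γ+ψ≈1.0470
rotate P by −φ3: (-0.1469, 0.1238, -0.4344)
  A cos θ + B sin θ = C:  0.3269·cos θ + -0.4344·sin θ = -0.3710
  θ3 = atan2(B,A) + arccos(C/0.5437) = 1.3962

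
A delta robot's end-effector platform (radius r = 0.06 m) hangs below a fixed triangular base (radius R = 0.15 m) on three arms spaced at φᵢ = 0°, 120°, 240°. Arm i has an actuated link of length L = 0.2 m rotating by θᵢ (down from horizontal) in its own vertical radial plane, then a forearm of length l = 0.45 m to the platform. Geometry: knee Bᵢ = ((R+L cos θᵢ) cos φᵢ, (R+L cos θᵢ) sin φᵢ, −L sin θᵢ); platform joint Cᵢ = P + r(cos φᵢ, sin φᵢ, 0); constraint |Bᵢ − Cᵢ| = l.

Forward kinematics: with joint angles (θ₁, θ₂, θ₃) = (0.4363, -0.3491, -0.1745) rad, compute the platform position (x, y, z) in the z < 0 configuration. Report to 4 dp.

arm 1 at φ=0.0°: ρ1 = 0.2713;  centre 1 = (0.2713, 0.0000, -0.0845)
arm 2 at φ=120.0°: ρ2 = 0.2779;  centre 2 = (-0.1390, 0.2407, 0.0684)
φ3=240.0°: virtual centre (-0.1435, -0.2485, 0.0347), radius l
eliminate P² terms by subtracting sphere 1 from 2 and 3
[-0.8205 0.4814 0.3059]·P = 0.0012;  [-0.8295 -0.4970 0.2385]·P = 0.0028
det = 0.8071;  x = -0.0024+0.3306z,  y = -0.0016+-0.0719z
quadratic in z: (1.1145)z²+(-0.0117)z+(-0.1204)=0, √Δ=0.7329 → z ∈ {-0.3235, 0.3340}; z = -0.3235 (taking z<0)
x = -0.1094, y = 0.0216

(-0.1094, 0.0216, -0.3235)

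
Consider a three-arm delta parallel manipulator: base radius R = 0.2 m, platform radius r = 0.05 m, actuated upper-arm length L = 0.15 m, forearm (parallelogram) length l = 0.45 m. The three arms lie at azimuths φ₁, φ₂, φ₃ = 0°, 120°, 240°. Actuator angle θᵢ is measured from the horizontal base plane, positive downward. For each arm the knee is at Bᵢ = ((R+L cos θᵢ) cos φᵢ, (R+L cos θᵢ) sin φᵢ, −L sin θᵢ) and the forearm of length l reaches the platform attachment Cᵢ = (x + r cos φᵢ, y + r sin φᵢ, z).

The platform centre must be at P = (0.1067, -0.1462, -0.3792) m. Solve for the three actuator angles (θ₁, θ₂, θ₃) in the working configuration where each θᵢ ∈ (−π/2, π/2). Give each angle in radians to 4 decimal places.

θ₁ = 0.0003, θ₂ = 1.2217, θ₃ = 0.1744

φ1=0.0° → target in arm frame (0.1067, -0.1462)
  e−x'=0.0433;  (l²−L²−(e−x')²−y'²−z²)/2L = 0.0432
  θ1 = atan2(B,A) + arccos(C/0.3817) = 0.0003
φ2=120.0° → target in arm frame (-0.1800, -0.0193)
  A=0.3300, B=-0.3792, C=(l²−L²−A²−y'²−z²)/(2L)=-0.2435
  γ=atan2(-0.3792,0.3300)=-0.8547;  ψ=arccos(-0.4844)=2.0764;  θ2=γ+ψ≈1.2217
φ3=240.0° → target in arm frame (0.0733, 0.1655)
  A=0.0767, B=-0.3792, C=(l²−L²−A²−y'²−z²)/(2L)=0.0098
  √(A²+B²)=0.3869;  θ3 = -1.3711+1.5456 ≈ 0.1744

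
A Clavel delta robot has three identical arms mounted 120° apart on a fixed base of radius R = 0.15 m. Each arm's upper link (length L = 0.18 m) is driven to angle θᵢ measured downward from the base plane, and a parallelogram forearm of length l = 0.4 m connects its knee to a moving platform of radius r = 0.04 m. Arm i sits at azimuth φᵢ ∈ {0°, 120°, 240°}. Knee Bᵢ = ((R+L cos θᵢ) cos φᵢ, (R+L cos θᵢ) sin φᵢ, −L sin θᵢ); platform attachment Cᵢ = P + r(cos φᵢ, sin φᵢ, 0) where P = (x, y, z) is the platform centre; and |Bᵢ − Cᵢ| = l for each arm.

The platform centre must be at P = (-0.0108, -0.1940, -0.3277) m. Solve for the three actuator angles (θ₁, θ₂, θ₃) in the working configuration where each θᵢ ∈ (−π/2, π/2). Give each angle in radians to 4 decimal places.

arm 1 (φ=0.0°): x'=-0.0108, y'=-0.1940
  e−x'=0.1208;  (l²−L²−(e−x')²−y'²−z²)/2L = -0.0889
  √(A²+B²)=0.3493;  θ1 = -1.2176+1.8283 ≈ 0.6106
rotate P by −φ2: (-0.1626, 0.1064, -0.3277)
  A=0.2726, B=-0.3277, C=(l²−L²−A²−y'²−z²)/(2L)=-0.1817
  θ2 = atan2(B,A) + arccos(C/0.4263) = 1.1343
arm 3 (φ=240.0°): x'=0.1734, y'=0.0876
  A cos θ + B sin θ = C:  -0.0634·cos θ + -0.3277·sin θ = 0.0236
  γ=atan2(-0.3277,-0.0634)=-1.7619;  ψ=arccos(0.0708)=1.4999;  θ3=γ+ψ≈-0.2620

θ₁ = 0.6106, θ₂ = 1.1343, θ₃ = -0.2620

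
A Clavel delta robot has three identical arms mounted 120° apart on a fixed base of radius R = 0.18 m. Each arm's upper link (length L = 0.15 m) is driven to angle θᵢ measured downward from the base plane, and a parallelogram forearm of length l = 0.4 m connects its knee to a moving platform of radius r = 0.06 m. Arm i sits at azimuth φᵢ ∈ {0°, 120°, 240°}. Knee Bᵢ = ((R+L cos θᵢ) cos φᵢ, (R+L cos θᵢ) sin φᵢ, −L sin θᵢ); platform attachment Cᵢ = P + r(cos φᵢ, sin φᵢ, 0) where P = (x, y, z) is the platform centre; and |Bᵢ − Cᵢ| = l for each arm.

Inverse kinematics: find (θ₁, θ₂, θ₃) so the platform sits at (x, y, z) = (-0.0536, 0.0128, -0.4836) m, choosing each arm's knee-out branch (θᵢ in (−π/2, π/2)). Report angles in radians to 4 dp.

θ₁ = 1.3091, θ₂ = 0.9599, θ₃ = 1.0475

arm 1 (φ=0.0°): x'=-0.0536, y'=0.0128
  A=0.1736, B=-0.4836, C=(l²−L²−A²−y'²−z²)/(2L)=-0.4222
  θ1 = atan2(B,A) + arccos(C/0.5138) = 1.3091
φ2=120.0° → target in arm frame (0.0379, 0.0400)
  A cos θ + B sin θ = C:  0.0821·cos θ + -0.4836·sin θ = -0.3490
  √(A²+B²)=0.4905;  θ2 = -1.4026+2.3625 ≈ 0.9599
φ3=240.0° → target in arm frame (0.0157, -0.0528)
  A=0.1043, B=-0.4836, C=(l²−L²−A²−y'²−z²)/(2L)=-0.3668
  √(A²+B²)=0.4947;  θ3 = -1.3584+2.4059 ≈ 1.0475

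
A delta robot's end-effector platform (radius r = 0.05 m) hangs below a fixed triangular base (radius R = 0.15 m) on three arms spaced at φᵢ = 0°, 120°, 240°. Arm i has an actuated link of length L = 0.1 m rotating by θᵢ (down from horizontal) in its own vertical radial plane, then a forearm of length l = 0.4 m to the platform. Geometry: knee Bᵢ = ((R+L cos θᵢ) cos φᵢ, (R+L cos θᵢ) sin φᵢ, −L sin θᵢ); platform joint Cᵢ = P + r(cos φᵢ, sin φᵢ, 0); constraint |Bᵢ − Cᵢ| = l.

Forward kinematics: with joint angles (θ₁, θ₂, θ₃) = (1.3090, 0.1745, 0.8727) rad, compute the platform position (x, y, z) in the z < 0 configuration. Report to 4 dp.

φ1=0.0°: virtual centre (0.1259, 0.0000, -0.0966), radius l
arm 2 at φ=120.0°: e+L cos θ2 = 0.1985;  O2 = (-0.0992, 0.1719, -0.0174)
arm 3 at φ=240.0°: e+L cos θ3 = 0.1643;  O3 = (-0.0821, -0.1423, -0.0766)
|O₂|²−|O₁|² = 0.0145;  |O₃|²−|O₁|² = 0.0077
plane₁₂: -0.4502x+0.3438y+0.1585z = 0.0145
Cramer: x(z) = -0.0250+0.2170z;  y(z) = 0.0095-0.1768z
quadratic in z: (1.0783)z²+(0.1244)z+(-0.1278)=0, √Δ=0.7529 → z ∈ {-0.4067, 0.2914}; z = -0.4067 (taking z<0)
x = -0.1132, y = 0.0814

(-0.1132, 0.0814, -0.4067)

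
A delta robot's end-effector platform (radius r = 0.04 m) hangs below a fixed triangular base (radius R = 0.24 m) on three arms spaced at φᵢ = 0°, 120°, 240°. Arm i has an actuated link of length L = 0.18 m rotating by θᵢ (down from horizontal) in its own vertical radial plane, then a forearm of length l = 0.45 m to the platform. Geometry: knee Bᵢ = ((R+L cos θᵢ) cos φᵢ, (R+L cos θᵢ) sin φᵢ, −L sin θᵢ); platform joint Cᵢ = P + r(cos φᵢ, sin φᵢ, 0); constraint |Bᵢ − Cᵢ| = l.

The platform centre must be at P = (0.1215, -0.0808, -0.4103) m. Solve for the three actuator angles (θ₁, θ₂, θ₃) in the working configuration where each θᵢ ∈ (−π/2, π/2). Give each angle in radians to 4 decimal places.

rotate P by −φ1: (0.1215, -0.0808, -0.4103)
  A=0.0785, B=-0.4103, C=(l²−L²−A²−y'²−z²)/(2L)=-0.0304
  √(A²+B²)=0.4177;  θ1 = -1.3818+1.6436 ≈ 0.2618
φ2=120.0° → target in arm frame (-0.1307, -0.0648)
  e−x'=0.3307;  (l²−L²−(e−x')²−y'²−z²)/2L = -0.3106
  θ2 = atan2(B,A) + arccos(C/0.5270) = 1.3088
φ3=240.0° → target in arm frame (0.0092, 0.1456)
  A=0.1908, B=-0.4103, C=(l²−L²−A²−y'²−z²)/(2L)=-0.1551
  θ3 = atan2(B,A) + arccos(C/0.4525) = 0.7852

θ₁ = 0.2618, θ₂ = 1.3088, θ₃ = 0.7852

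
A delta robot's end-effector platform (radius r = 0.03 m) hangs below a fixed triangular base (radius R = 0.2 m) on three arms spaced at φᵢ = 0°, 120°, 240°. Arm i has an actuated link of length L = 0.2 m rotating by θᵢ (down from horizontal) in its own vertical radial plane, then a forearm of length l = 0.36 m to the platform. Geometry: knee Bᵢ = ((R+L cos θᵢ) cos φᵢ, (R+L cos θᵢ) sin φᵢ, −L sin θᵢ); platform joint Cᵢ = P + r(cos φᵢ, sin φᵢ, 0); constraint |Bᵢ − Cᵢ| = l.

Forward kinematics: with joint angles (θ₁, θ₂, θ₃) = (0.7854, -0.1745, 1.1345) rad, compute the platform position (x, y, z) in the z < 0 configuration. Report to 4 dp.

O1 = (0.3114·cos0.0°, 0.3114·sin0.0°, -0.1414) = (0.3114, 0.0000, -0.1414)
O2 = (0.3670·cos120.0°, 0.3670·sin120.0°, 0.0347) = (-0.1835, 0.3178, 0.0347)
O3 = (0.2545·cos240.0°, 0.2545·sin240.0°, -0.1813) = (-0.1273, -0.2204, -0.1813)
subtract pairs → two planes through P
[-0.9898 0.6356 0.3523]·P = 0.0189;  [-0.8774 -0.4408 -0.0797]·P = -0.0193
det = 0.9940;  x = 0.0040+0.1053z,  y = 0.0359+-0.3903z
sphere 1 gives Az²+Bz+C=0 with A=1.1634, B=0.1901, C=-0.0138;  B²−4AC=0.1003;  roots -0.2178, 0.0545;  negative root z = -0.2178
x = -0.0189, y = 0.1209

(-0.0189, 0.1209, -0.2178)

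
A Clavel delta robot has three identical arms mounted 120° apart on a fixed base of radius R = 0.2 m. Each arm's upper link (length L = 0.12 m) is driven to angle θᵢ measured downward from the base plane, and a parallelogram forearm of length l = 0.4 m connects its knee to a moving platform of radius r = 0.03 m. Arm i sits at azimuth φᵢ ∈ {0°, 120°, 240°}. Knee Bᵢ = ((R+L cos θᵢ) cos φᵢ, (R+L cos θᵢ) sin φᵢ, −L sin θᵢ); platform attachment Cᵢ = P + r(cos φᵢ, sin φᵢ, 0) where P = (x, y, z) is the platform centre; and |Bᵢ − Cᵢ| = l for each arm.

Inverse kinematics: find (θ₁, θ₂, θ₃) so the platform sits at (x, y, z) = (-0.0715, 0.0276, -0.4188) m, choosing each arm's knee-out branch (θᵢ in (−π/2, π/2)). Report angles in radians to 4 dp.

φ1=0.0° → target in arm frame (-0.0715, 0.0276)
  A=0.2415, B=-0.4188, C=(l²−L²−A²−y'²−z²)/(2L)=-0.3703
  γ=atan2(-0.4188,0.2415)=-1.0477;  ψ=arccos(-0.7660)=2.4434;  θ1=γ+ψ≈1.3957
φ2=120.0° → target in arm frame (0.0597, 0.0481)
  e−x'=0.1103;  (l²−L²−(e−x')²−y'²−z²)/2L = -0.1845
  γ=atan2(-0.4188,0.1103)=-1.3132;  ψ=arccos(-0.4261)=2.0109;  θ2=γ+ψ≈0.6978
rotate P by −φ3: (0.0118, -0.0757, -0.4188)
  A cos θ + B sin θ = C:  0.1582·cos θ + -0.4188·sin θ = -0.2522
  √(A²+B²)=0.4477;  θ3 = -1.2097+2.1694 ≈ 0.9597

θ₁ = 1.3957, θ₂ = 0.6978, θ₃ = 0.9597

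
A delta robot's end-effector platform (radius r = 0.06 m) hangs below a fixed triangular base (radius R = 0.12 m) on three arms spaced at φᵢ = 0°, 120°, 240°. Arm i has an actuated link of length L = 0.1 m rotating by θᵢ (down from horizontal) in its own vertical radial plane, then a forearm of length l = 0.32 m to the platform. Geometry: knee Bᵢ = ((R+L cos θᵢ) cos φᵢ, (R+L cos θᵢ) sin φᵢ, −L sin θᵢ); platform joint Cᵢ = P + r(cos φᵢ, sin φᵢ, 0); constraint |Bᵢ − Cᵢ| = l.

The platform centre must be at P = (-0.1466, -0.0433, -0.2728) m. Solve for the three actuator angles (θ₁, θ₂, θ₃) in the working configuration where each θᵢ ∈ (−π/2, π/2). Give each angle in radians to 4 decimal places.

φ1=0.0° → target in arm frame (-0.1466, -0.0433)
  e−x'=0.2066;  (l²−L²−(e−x')²−y'²−z²)/2L = -0.1329
  θ1 = atan2(B,A) + arccos(C/0.3422) = 1.0470
rotate P by −φ2: (0.0358, 0.1486, -0.2728)
  A cos θ + B sin θ = C:  0.0242·cos θ + -0.2728·sin θ = -0.0235
  γ=atan2(-0.2728,0.0242)=-1.4823;  ψ=arccos(-0.0856)=1.6565;  θ2=γ+ψ≈0.1742
φ3=240.0° → target in arm frame (0.1108, -0.1053)
  A=-0.0508, B=-0.2728, C=(l²−L²−A²−y'²−z²)/(2L)=0.0215
  √(A²+B²)=0.2775;  θ3 = -1.7549+1.4931 ≈ -0.2618

θ₁ = 1.0470, θ₂ = 0.1742, θ₃ = -0.2618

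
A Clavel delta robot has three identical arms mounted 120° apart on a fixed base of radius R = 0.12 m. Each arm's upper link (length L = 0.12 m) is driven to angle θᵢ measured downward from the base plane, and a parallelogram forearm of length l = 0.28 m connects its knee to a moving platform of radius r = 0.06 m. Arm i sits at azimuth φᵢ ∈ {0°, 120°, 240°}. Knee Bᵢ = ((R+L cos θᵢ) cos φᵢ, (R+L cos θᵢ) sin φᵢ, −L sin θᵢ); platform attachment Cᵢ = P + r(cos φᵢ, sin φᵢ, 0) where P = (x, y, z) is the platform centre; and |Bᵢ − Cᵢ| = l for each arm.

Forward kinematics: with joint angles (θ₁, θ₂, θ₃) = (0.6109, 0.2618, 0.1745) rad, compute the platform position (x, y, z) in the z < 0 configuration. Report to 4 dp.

(-0.0491, -0.0088, -0.2567)

φ1=0.0°: virtual centre (0.1583, 0.0000, -0.0688), radius l
φ2=120.0°: virtual centre (-0.0880, 0.1523, -0.0311), radius l
φ3=240.0°: virtual centre (-0.0891, -0.1543, -0.0208), radius l
subtract pairs → two planes through P
[-0.4925 0.3047 0.0755]·P = 0.0021;  [-0.4948 -0.3086 0.0960]·P = 0.0024
det = 0.3027;  x = -0.0046+0.1736z,  y = -0.0004+0.0327z
sphere 1 gives Az²+Bz+C=0 with A=1.0312, B=0.0811, C=-0.0471;  B²−4AC=0.2010;  roots -0.2567, 0.1781;  negative root z = -0.2567
x = -0.0491, y = -0.0088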